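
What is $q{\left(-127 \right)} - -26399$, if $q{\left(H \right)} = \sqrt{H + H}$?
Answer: $26399 + i \sqrt{254} \approx 26399.0 + 15.937 i$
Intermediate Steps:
$q{\left(H \right)} = \sqrt{2} \sqrt{H}$ ($q{\left(H \right)} = \sqrt{2 H} = \sqrt{2} \sqrt{H}$)
$q{\left(-127 \right)} - -26399 = \sqrt{2} \sqrt{-127} - -26399 = \sqrt{2} i \sqrt{127} + 26399 = i \sqrt{254} + 26399 = 26399 + i \sqrt{254}$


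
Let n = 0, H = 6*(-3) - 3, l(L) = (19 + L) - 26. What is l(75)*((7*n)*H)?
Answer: 0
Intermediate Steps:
l(L) = -7 + L
H = -21 (H = -18 - 3 = -21)
l(75)*((7*n)*H) = (-7 + 75)*((7*0)*(-21)) = 68*(0*(-21)) = 68*0 = 0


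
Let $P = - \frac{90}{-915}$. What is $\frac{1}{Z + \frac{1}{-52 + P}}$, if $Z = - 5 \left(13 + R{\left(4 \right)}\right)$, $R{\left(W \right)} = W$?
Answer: $- \frac{3166}{269171} \approx -0.011762$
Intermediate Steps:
$P = \frac{6}{61}$ ($P = \left(-90\right) \left(- \frac{1}{915}\right) = \frac{6}{61} \approx 0.098361$)
$Z = -85$ ($Z = - 5 \left(13 + 4\right) = \left(-5\right) 17 = -85$)
$\frac{1}{Z + \frac{1}{-52 + P}} = \frac{1}{-85 + \frac{1}{-52 + \frac{6}{61}}} = \frac{1}{-85 + \frac{1}{- \frac{3166}{61}}} = \frac{1}{-85 - \frac{61}{3166}} = \frac{1}{- \frac{269171}{3166}} = - \frac{3166}{269171}$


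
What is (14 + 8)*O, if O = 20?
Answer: 440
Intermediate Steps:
(14 + 8)*O = (14 + 8)*20 = 22*20 = 440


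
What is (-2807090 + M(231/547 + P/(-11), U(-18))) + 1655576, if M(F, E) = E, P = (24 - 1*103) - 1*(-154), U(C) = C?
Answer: -1151532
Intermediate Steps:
P = 75 (P = (24 - 103) + 154 = -79 + 154 = 75)
(-2807090 + M(231/547 + P/(-11), U(-18))) + 1655576 = (-2807090 - 18) + 1655576 = -2807108 + 1655576 = -1151532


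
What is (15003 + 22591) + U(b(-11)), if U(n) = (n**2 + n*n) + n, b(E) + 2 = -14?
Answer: 38090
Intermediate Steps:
b(E) = -16 (b(E) = -2 - 14 = -16)
U(n) = n + 2*n**2 (U(n) = (n**2 + n**2) + n = 2*n**2 + n = n + 2*n**2)
(15003 + 22591) + U(b(-11)) = (15003 + 22591) - 16*(1 + 2*(-16)) = 37594 - 16*(1 - 32) = 37594 - 16*(-31) = 37594 + 496 = 38090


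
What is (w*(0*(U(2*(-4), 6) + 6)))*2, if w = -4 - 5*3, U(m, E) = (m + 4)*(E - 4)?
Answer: 0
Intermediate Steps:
U(m, E) = (-4 + E)*(4 + m) (U(m, E) = (4 + m)*(-4 + E) = (-4 + E)*(4 + m))
w = -19 (w = -4 - 15 = -19)
(w*(0*(U(2*(-4), 6) + 6)))*2 = -0*((-16 - 8*(-4) + 4*6 + 6*(2*(-4))) + 6)*2 = -0*((-16 - 4*(-8) + 24 + 6*(-8)) + 6)*2 = -0*((-16 + 32 + 24 - 48) + 6)*2 = -0*(-8 + 6)*2 = -0*(-2)*2 = -19*0*2 = 0*2 = 0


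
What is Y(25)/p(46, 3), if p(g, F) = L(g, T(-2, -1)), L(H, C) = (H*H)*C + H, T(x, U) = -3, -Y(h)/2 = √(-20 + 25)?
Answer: √5/3151 ≈ 0.00070964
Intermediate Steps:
Y(h) = -2*√5 (Y(h) = -2*√(-20 + 25) = -2*√5)
L(H, C) = H + C*H² (L(H, C) = H²*C + H = C*H² + H = H + C*H²)
p(g, F) = g*(1 - 3*g)
Y(25)/p(46, 3) = (-2*√5)/((46*(1 - 3*46))) = (-2*√5)/((46*(1 - 138))) = (-2*√5)/((46*(-137))) = -2*√5/(-6302) = -2*√5*(-1/6302) = √5/3151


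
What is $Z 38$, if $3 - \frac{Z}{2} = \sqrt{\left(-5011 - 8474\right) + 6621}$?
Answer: $228 - 304 i \sqrt{429} \approx 228.0 - 6296.5 i$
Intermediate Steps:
$Z = 6 - 8 i \sqrt{429}$ ($Z = 6 - 2 \sqrt{\left(-5011 - 8474\right) + 6621} = 6 - 2 \sqrt{-13485 + 6621} = 6 - 2 \sqrt{-6864} = 6 - 2 \cdot 4 i \sqrt{429} = 6 - 8 i \sqrt{429} \approx 6.0 - 165.7 i$)
$Z 38 = \left(6 - 8 i \sqrt{429}\right) 38 = 228 - 304 i \sqrt{429}$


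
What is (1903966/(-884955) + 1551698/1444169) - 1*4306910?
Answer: -5504338209094070114/1278024577395 ≈ -4.3069e+6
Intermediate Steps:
(1903966/(-884955) + 1551698/1444169) - 1*4306910 = (1903966*(-1/884955) + 1551698*(1/1444169)) - 4306910 = (-1903966/884955 + 1551698/1444169) - 4306910 = -1376465770664/1278024577395 - 4306910 = -5504338209094070114/1278024577395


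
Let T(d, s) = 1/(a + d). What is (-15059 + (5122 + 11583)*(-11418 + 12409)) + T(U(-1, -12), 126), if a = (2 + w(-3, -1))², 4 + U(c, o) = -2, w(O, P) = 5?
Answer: 711202629/43 ≈ 1.6540e+7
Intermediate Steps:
U(c, o) = -6 (U(c, o) = -4 - 2 = -6)
a = 49 (a = (2 + 5)² = 7² = 49)
T(d, s) = 1/(49 + d)
(-15059 + (5122 + 11583)*(-11418 + 12409)) + T(U(-1, -12), 126) = (-15059 + (5122 + 11583)*(-11418 + 12409)) + 1/(49 - 6) = (-15059 + 16705*991) + 1/43 = (-15059 + 16554655) + 1/43 = 16539596 + 1/43 = 711202629/43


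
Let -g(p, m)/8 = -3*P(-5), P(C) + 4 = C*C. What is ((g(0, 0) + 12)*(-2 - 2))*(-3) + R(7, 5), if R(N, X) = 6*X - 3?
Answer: 6219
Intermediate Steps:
R(N, X) = -3 + 6*X
P(C) = -4 + C² (P(C) = -4 + C*C = -4 + C²)
g(p, m) = 504 (g(p, m) = -(-24)*(-4 + (-5)²) = -(-24)*(-4 + 25) = -(-24)*21 = -8*(-63) = 504)
((g(0, 0) + 12)*(-2 - 2))*(-3) + R(7, 5) = ((504 + 12)*(-2 - 2))*(-3) + (-3 + 6*5) = (516*(-4))*(-3) + (-3 + 30) = -2064*(-3) + 27 = 6192 + 27 = 6219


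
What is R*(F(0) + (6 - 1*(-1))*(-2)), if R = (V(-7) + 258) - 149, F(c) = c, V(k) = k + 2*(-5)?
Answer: -1288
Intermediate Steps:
V(k) = -10 + k (V(k) = k - 10 = -10 + k)
R = 92 (R = ((-10 - 7) + 258) - 149 = (-17 + 258) - 149 = 241 - 149 = 92)
R*(F(0) + (6 - 1*(-1))*(-2)) = 92*(0 + (6 - 1*(-1))*(-2)) = 92*(0 + (6 + 1)*(-2)) = 92*(0 + 7*(-2)) = 92*(0 - 14) = 92*(-14) = -1288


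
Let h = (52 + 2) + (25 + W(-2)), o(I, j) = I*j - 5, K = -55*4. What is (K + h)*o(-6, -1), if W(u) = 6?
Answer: -135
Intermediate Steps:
K = -220
o(I, j) = -5 + I*j
h = 85 (h = (52 + 2) + (25 + 6) = 54 + 31 = 85)
(K + h)*o(-6, -1) = (-220 + 85)*(-5 - 6*(-1)) = -135*(-5 + 6) = -135*1 = -135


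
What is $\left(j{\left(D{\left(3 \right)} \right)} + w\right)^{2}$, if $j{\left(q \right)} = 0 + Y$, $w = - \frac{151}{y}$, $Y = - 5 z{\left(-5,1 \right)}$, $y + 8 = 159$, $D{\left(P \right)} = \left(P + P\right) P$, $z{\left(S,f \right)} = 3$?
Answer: $256$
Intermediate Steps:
$D{\left(P \right)} = 2 P^{2}$ ($D{\left(P \right)} = 2 P P = 2 P^{2}$)
$y = 151$ ($y = -8 + 159 = 151$)
$Y = -15$ ($Y = \left(-5\right) 3 = -15$)
$w = -1$ ($w = - \frac{151}{151} = \left(-151\right) \frac{1}{151} = -1$)
$j{\left(q \right)} = -15$ ($j{\left(q \right)} = 0 - 15 = -15$)
$\left(j{\left(D{\left(3 \right)} \right)} + w\right)^{2} = \left(-15 - 1\right)^{2} = \left(-16\right)^{2} = 256$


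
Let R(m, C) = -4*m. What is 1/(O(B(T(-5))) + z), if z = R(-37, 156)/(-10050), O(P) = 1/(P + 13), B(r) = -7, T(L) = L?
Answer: 3350/509 ≈ 6.5815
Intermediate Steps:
O(P) = 1/(13 + P)
z = -74/5025 (z = -4*(-37)/(-10050) = 148*(-1/10050) = -74/5025 ≈ -0.014726)
1/(O(B(T(-5))) + z) = 1/(1/(13 - 7) - 74/5025) = 1/(1/6 - 74/5025) = 1/(509/3350) = 3350/509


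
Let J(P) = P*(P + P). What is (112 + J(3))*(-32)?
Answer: -4160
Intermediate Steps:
J(P) = 2*P² (J(P) = P*(2*P) = 2*P²)
(112 + J(3))*(-32) = (112 + 2*3²)*(-32) = (112 + 2*9)*(-32) = (112 + 18)*(-32) = 130*(-32) = -4160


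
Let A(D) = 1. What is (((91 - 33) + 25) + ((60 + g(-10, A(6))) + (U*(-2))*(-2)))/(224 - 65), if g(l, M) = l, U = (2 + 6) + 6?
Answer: 63/53 ≈ 1.1887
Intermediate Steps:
U = 14 (U = 8 + 6 = 14)
(((91 - 33) + 25) + ((60 + g(-10, A(6))) + (U*(-2))*(-2)))/(224 - 65) = (((91 - 33) + 25) + ((60 - 10) + (14*(-2))*(-2)))/(224 - 65) = ((58 + 25) + (50 - 28*(-2)))/159 = (83 + (50 + 56))*(1/159) = (83 + 106)*(1/159) = 189*(1/159) = 63/53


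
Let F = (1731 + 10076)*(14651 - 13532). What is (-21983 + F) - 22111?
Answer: 13167939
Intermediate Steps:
F = 13212033 (F = 11807*1119 = 13212033)
(-21983 + F) - 22111 = (-21983 + 13212033) - 22111 = 13190050 - 22111 = 13167939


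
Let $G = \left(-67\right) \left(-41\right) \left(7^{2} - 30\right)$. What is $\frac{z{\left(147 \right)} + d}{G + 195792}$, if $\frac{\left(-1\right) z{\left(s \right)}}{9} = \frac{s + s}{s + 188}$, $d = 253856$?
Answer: $\frac{85039114}{83074975} \approx 1.0236$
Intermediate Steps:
$G = 52193$ ($G = 2747 \left(49 - 30\right) = 2747 \cdot 19 = 52193$)
$z{\left(s \right)} = - \frac{18 s}{188 + s}$ ($z{\left(s \right)} = - 9 \frac{s + s}{s + 188} = - 9 \frac{2 s}{188 + s} = - \frac{18 s}{188 + s}$)
$\frac{z{\left(147 \right)} + d}{G + 195792} = \frac{\left(-18\right) 147 \frac{1}{188 + 147} + 253856}{52193 + 195792} = \frac{\left(-18\right) 147 \cdot \frac{1}{335} + 253856}{247985} = \left(\left(-18\right) 147 \cdot \frac{1}{335} + 253856\right) \frac{1}{247985} = \left(- \frac{2646}{335} + 253856\right) \frac{1}{247985} = \frac{85039114}{335} \cdot \frac{1}{247985} = \frac{85039114}{83074975}$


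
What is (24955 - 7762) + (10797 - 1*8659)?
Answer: 19331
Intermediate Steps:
(24955 - 7762) + (10797 - 1*8659) = 17193 + (10797 - 8659) = 17193 + 2138 = 19331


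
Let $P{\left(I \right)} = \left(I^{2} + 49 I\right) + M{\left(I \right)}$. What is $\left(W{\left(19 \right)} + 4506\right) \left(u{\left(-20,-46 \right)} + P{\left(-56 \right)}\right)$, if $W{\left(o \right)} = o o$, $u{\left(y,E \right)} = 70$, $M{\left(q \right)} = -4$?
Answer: $2229086$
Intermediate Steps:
$P{\left(I \right)} = -4 + I^{2} + 49 I$ ($P{\left(I \right)} = \left(I^{2} + 49 I\right) - 4 = -4 + I^{2} + 49 I$)
$W{\left(o \right)} = o^{2}$
$\left(W{\left(19 \right)} + 4506\right) \left(u{\left(-20,-46 \right)} + P{\left(-56 \right)}\right) = \left(19^{2} + 4506\right) \left(70 + \left(-4 + \left(-56\right)^{2} + 49 \left(-56\right)\right)\right) = \left(361 + 4506\right) \left(70 - -388\right) = 4867 \left(70 + 388\right) = 4867 \cdot 458 = 2229086$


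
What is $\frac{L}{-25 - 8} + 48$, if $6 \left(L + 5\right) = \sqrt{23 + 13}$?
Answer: $\frac{1588}{33} \approx 48.121$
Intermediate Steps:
$L = -4$ ($L = -5 + \frac{\sqrt{23 + 13}}{6} = -5 + \frac{\sqrt{36}}{6} = -5 + \frac{1}{6} \cdot 6 = -5 + 1 = -4$)
$\frac{L}{-25 - 8} + 48 = - \frac{4}{-25 - 8} + 48 = - \frac{4}{-33} + 48 = \left(-4\right) \left(- \frac{1}{33}\right) + 48 = \frac{4}{33} + 48 = \frac{1588}{33}$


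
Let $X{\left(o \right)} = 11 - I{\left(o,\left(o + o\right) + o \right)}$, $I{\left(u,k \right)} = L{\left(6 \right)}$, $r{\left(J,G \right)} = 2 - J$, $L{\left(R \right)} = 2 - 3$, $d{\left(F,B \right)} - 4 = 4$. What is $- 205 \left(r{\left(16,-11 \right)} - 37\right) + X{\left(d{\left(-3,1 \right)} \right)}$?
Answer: $10467$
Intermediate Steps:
$d{\left(F,B \right)} = 8$ ($d{\left(F,B \right)} = 4 + 4 = 8$)
$L{\left(R \right)} = -1$ ($L{\left(R \right)} = 2 - 3 = -1$)
$I{\left(u,k \right)} = -1$
$X{\left(o \right)} = 12$ ($X{\left(o \right)} = 11 - -1 = 11 + 1 = 12$)
$- 205 \left(r{\left(16,-11 \right)} - 37\right) + X{\left(d{\left(-3,1 \right)} \right)} = - 205 \left(\left(2 - 16\right) - 37\right) + 12 = - 205 \left(-14 - 37\right) + 12 = \left(-205\right) \left(-51\right) + 12 = 10455 + 12 = 10467$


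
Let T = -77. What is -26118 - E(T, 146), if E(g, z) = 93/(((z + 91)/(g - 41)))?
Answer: -2059664/79 ≈ -26072.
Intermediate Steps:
E(g, z) = 93*(-41 + g)/(91 + z) (E(g, z) = 93/(((91 + z)/(-41 + g))) = 93*((-41 + g)/(91 + z)) = 93*(-41 + g)/(91 + z))
-26118 - E(T, 146) = -26118 - 93*(-41 - 77)/(91 + 146) = -26118 - 93*(-118)/237 = -26118 - 1*(-3658/79) = -26118 + 3658/79 = -2059664/79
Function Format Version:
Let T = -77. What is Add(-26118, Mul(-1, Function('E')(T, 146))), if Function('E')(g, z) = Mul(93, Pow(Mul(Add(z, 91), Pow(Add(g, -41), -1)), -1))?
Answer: Rational(-2059664, 79) ≈ -26072.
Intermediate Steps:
Function('E')(g, z) = Mul(93, Pow(Add(91, z), -1), Add(-41, g)) (Function('E')(g, z) = Mul(93, Pow(Mul(Add(91, z), Pow(Add(-41, g), -1)), -1)) = Mul(93, Pow(Mul(Pow(Add(-41, g), -1), Add(91, z)), -1)) = Mul(93, Mul(Pow(Add(91, z), -1), Add(-41, g))) = Mul(93, Pow(Add(91, z), -1), Add(-41, g)))
Add(-26118, Mul(-1, Function('E')(T, 146))) = Add(-26118, Mul(-1, Mul(93, Pow(Add(91, 146), -1), Add(-41, -77)))) = Add(-26118, Mul(-1, Mul(93, Pow(237, -1), -118))) = Add(-26118, Mul(-1, Mul(93, Rational(1, 237), -118))) = Add(-26118, Mul(-1, Rational(-3658, 79))) = Add(-26118, Rational(3658, 79)) = Rational(-2059664, 79)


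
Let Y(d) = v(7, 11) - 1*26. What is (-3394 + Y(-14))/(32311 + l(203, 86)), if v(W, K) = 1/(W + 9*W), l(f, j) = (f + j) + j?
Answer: -239399/2288020 ≈ -0.10463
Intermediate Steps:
l(f, j) = f + 2*j
v(W, K) = 1/(10*W)
Y(d) = -1819/70 (Y(d) = (⅒)/7 - 1*26 = (⅒)*(⅐) - 26 = 1/70 - 26 = -1819/70)
(-3394 + Y(-14))/(32311 + l(203, 86)) = (-3394 - 1819/70)/(32311 + (203 + 2*86)) = -239399/(70*(32311 + (203 + 172))) = -239399/(70*(32311 + 375)) = -239399/70/32686 = -239399/70*1/32686 = -239399/2288020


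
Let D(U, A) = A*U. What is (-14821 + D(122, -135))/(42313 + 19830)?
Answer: -31291/62143 ≈ -0.50353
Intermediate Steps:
(-14821 + D(122, -135))/(42313 + 19830) = (-14821 - 135*122)/(42313 + 19830) = (-14821 - 16470)/62143 = -31291*1/62143 = -31291/62143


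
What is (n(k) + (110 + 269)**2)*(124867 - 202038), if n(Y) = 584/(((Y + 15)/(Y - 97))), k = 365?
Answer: -1056086909933/95 ≈ -1.1117e+10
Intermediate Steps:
n(Y) = 584*(-97 + Y)/(15 + Y) (n(Y) = 584/(((15 + Y)/(-97 + Y))) = 584*((-97 + Y)/(15 + Y)) = 584*(-97 + Y)/(15 + Y))
(n(k) + (110 + 269)**2)*(124867 - 202038) = (584*(-97 + 365)/(15 + 365) + (110 + 269)**2)*(124867 - 202038) = (584*268/380 + 379**2)*(-77171) = (584*(1/380)*268 + 143641)*(-77171) = (39128/95 + 143641)*(-77171) = (13685023/95)*(-77171) = -1056086909933/95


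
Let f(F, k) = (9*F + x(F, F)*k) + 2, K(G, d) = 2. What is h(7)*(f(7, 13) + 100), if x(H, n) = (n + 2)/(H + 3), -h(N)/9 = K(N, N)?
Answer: -15903/5 ≈ -3180.6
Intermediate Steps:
h(N) = -18 (h(N) = -9*2 = -18)
x(H, n) = (2 + n)/(3 + H)
f(F, k) = 2 + 9*F + k*(2 + F)/(3 + F) (f(F, k) = (9*F + ((2 + F)/(3 + F))*k) + 2 = (9*F + k*(2 + F)/(3 + F)) + 2 = 2 + 9*F + k*(2 + F)/(3 + F))
h(7)*(f(7, 13) + 100) = -18*((13*(2 + 7) + (2 + 9*7)*(3 + 7))/(3 + 7) + 100) = -18*((13*9 + (2 + 63)*10)/10 + 100) = -18*((117 + 65*10)/10 + 100) = -18*((117 + 650)/10 + 100) = -18*((1/10)*767 + 100) = -18*(767/10 + 100) = -18*1767/10 = -15903/5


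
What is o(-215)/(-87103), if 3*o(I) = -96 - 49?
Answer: 145/261309 ≈ 0.00055490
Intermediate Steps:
o(I) = -145/3 (o(I) = (-96 - 49)/3 = (⅓)*(-145) = -145/3)
o(-215)/(-87103) = -145/3/(-87103) = -145/3*(-1/87103) = 145/261309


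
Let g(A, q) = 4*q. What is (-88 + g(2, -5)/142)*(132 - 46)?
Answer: -538188/71 ≈ -7580.1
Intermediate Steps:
(-88 + g(2, -5)/142)*(132 - 46) = (-88 + (4*(-5))/142)*(132 - 46) = (-88 - 20*1/142)*86 = (-88 - 10/71)*86 = -6258/71*86 = -538188/71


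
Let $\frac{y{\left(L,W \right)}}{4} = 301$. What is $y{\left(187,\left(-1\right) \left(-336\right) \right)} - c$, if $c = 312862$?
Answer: $-311658$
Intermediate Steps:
$y{\left(L,W \right)} = 1204$ ($y{\left(L,W \right)} = 4 \cdot 301 = 1204$)
$y{\left(187,\left(-1\right) \left(-336\right) \right)} - c = 1204 - 312862 = -311658$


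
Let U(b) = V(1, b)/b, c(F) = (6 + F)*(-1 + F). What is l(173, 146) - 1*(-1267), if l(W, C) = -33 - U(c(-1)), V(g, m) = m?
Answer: 1233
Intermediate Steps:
c(F) = (-1 + F)*(6 + F)
U(b) = 1 (U(b) = b/b = 1)
l(W, C) = -34 (l(W, C) = -33 - 1*1 = -33 - 1 = -34)
l(173, 146) - 1*(-1267) = -34 - 1*(-1267) = -34 + 1267 = 1233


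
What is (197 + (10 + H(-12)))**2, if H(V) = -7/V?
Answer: 6205081/144 ≈ 43091.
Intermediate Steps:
(197 + (10 + H(-12)))**2 = (197 + (10 - 7/(-12)))**2 = (197 + (10 - 7*(-1/12)))**2 = (197 + (10 + 7/12))**2 = (197 + 127/12)**2 = (2491/12)**2 = 6205081/144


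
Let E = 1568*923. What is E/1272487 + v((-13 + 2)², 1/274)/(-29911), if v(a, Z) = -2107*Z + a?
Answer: 11821710196207/10428812272018 ≈ 1.1336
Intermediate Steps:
E = 1447264
v(a, Z) = a - 2107*Z
E/1272487 + v((-13 + 2)², 1/274)/(-29911) = 1447264/1272487 + ((-13 + 2)² - 2107/274)/(-29911) = 1447264*(1/1272487) + ((-11)² - 2107*1/274)*(-1/29911) = 1447264/1272487 + (121 - 2107/274)*(-1/29911) = 1447264/1272487 + (31047/274)*(-1/29911) = 1447264/1272487 - 31047/8195614 = 11821710196207/10428812272018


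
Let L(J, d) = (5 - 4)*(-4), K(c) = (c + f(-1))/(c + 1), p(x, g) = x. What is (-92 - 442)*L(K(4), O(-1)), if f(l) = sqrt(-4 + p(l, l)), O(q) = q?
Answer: 2136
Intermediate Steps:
f(l) = sqrt(-4 + l)
K(c) = (c + I*sqrt(5))/(1 + c) (K(c) = (c + sqrt(-4 - 1))/(c + 1) = (c + sqrt(-5))/(1 + c) = (c + I*sqrt(5))/(1 + c))
L(J, d) = -4 (L(J, d) = 1*(-4) = -4)
(-92 - 442)*L(K(4), O(-1)) = (-92 - 442)*(-4) = -534*(-4) = 2136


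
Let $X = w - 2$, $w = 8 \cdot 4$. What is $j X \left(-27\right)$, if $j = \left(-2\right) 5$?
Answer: $8100$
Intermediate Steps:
$w = 32$
$X = 30$ ($X = 32 - 2 = 30$)
$j = -10$
$j X \left(-27\right) = \left(-10\right) 30 \left(-27\right) = \left(-300\right) \left(-27\right) = 8100$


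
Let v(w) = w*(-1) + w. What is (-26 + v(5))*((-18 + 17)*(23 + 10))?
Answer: 858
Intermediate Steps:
v(w) = 0 (v(w) = -w + w = 0)
(-26 + v(5))*((-18 + 17)*(23 + 10)) = (-26 + 0)*((-18 + 17)*(23 + 10)) = -(-26)*33 = -26*(-33) = 858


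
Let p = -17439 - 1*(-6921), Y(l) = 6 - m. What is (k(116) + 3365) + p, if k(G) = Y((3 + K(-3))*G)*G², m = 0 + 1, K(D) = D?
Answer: 60127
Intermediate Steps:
m = 1
Y(l) = 5 (Y(l) = 6 - 1*1 = 6 - 1 = 5)
p = -10518 (p = -17439 + 6921 = -10518)
k(G) = 5*G²
(k(116) + 3365) + p = (5*116² + 3365) - 10518 = (5*13456 + 3365) - 10518 = (67280 + 3365) - 10518 = 70645 - 10518 = 60127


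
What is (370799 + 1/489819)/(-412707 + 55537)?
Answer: -90812197691/87474326115 ≈ -1.0382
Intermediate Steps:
(370799 + 1/489819)/(-412707 + 55537) = (370799 + 1/489819)/(-357170) = (181624395382/489819)*(-1/357170) = -90812197691/87474326115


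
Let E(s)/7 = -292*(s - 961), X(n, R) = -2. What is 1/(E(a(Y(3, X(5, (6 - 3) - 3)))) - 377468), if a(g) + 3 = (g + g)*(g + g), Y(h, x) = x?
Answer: 1/1560244 ≈ 6.4093e-7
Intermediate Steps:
a(g) = -3 + 4*g² (a(g) = -3 + (g + g)*(g + g) = -3 + (2*g)*(2*g) = -3 + 4*g²)
E(s) = 1964284 - 2044*s (E(s) = 7*(-292*(s - 961)) = 7*(-292*(-961 + s)) = 7*(280612 - 292*s) = 1964284 - 2044*s)
1/(E(a(Y(3, X(5, (6 - 3) - 3)))) - 377468) = 1/((1964284 - 2044*(-3 + 4*(-2)²)) - 377468) = 1/((1964284 - 2044*(-3 + 4*4)) - 377468) = 1/((1964284 - 2044*(-3 + 16)) - 377468) = 1/((1964284 - 2044*13) - 377468) = 1/((1964284 - 26572) - 377468) = 1/(1937712 - 377468) = 1/1560244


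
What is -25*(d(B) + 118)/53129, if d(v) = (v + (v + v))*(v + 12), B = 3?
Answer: -6325/53129 ≈ -0.11905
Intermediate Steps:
d(v) = 3*v*(12 + v) (d(v) = (v + 2*v)*(12 + v) = (3*v)*(12 + v) = 3*v*(12 + v))
-25*(d(B) + 118)/53129 = -25*(3*3*(12 + 3) + 118)/53129 = -25*(3*3*15 + 118)*(1/53129) = -25*(135 + 118)*(1/53129) = -25*253*(1/53129) = -6325*1/53129 = -6325/53129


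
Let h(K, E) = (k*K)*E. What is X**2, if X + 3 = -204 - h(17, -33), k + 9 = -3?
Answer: 48149721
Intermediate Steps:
k = -12 (k = -9 - 3 = -12)
h(K, E) = -12*E*K (h(K, E) = (-12*K)*E = -12*E*K)
X = -6939 (X = -3 + (-204 - (-12)*(-33)*17) = -3 + (-204 - 1*6732) = -3 + (-204 - 6732) = -3 - 6936 = -6939)
X**2 = (-6939)**2 = 48149721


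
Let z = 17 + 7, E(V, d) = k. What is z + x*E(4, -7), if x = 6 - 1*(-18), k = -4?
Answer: -72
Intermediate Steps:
E(V, d) = -4
x = 24 (x = 6 + 18 = 24)
z = 24
z + x*E(4, -7) = 24 + 24*(-4) = 24 - 96 = -72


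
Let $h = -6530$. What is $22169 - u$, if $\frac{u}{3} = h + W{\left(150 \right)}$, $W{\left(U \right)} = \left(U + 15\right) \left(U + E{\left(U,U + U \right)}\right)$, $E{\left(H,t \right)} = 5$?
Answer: $-34966$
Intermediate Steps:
$W{\left(U \right)} = \left(5 + U\right) \left(15 + U\right)$ ($W{\left(U \right)} = \left(U + 15\right) \left(U + 5\right) = \left(15 + U\right) \left(5 + U\right) = \left(5 + U\right) \left(15 + U\right)$)
$u = 57135$ ($u = 3 \left(-6530 + \left(75 + 150^{2} + 20 \cdot 150\right)\right) = 3 \left(-6530 + \left(75 + 22500 + 3000\right)\right) = 3 \left(-6530 + 25575\right) = 3 \cdot 19045 = 57135$)
$22169 - u = 22169 - 57135 = -34966$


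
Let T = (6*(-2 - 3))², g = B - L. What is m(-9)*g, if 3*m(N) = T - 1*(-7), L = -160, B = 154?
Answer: 284798/3 ≈ 94933.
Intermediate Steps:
g = 314 (g = 154 - 1*(-160) = 154 + 160 = 314)
T = 900 (T = (6*(-5))² = (-30)² = 900)
m(N) = 907/3 (m(N) = (900 - 1*(-7))/3 = (900 + 7)/3 = (⅓)*907 = 907/3)
m(-9)*g = (907/3)*314 = 284798/3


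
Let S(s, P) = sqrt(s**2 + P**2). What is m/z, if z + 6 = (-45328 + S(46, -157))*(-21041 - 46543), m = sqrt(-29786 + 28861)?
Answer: 28160*I*sqrt(990305)/782049051279851523 + 2552872955*I*sqrt(37)/1564098102559703046 ≈ 9.9639e-9*I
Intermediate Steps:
S(s, P) = sqrt(P**2 + s**2)
m = 5*I*sqrt(37) (m = sqrt(-925) = 5*I*sqrt(37) ≈ 30.414*I)
z = 3063447546 - 67584*sqrt(26765) (z = -6 + (-45328 + sqrt((-157)**2 + 46**2))*(-21041 - 46543) = -6 + (-45328 + sqrt(24649 + 2116))*(-67584) = -6 + (-45328 + sqrt(26765))*(-67584) = -6 + (3063447552 - 67584*sqrt(26765)) = 3063447546 - 67584*sqrt(26765) ≈ 3.0524e+9)
m/z = (5*I*sqrt(37))/(3063447546 - 67584*sqrt(26765)) = 5*I*sqrt(37)/(3063447546 - 67584*sqrt(26765))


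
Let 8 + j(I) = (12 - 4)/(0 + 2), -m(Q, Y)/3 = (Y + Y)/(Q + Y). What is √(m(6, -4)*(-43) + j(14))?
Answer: 2*I*√130 ≈ 22.803*I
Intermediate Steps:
m(Q, Y) = -6*Y/(Q + Y) (m(Q, Y) = -3*(Y + Y)/(Q + Y) = -3*2*Y/(Q + Y) = -6*Y/(Q + Y))
j(I) = -4 (j(I) = -8 + (12 - 4)/(0 + 2) = -8 + 8/2 = -8 + 8*(½) = -8 + 4 = -4)
√(m(6, -4)*(-43) + j(14)) = √(-6*(-4)/(6 - 4)*(-43) - 4) = √(-6*(-4)/2*(-43) - 4) = √(-6*(-4)*½*(-43) - 4) = √(12*(-43) - 4) = √(-516 - 4) = √(-520) = 2*I*√130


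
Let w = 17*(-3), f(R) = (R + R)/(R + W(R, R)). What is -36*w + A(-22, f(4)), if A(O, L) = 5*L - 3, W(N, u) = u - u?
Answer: 1843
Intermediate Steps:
W(N, u) = 0
f(R) = 2 (f(R) = (R + R)/(R + 0) = (2*R)/R = 2)
A(O, L) = -3 + 5*L
w = -51
-36*w + A(-22, f(4)) = -36*(-51) + (-3 + 5*2) = 1836 + (-3 + 10) = 1836 + 7 = 1843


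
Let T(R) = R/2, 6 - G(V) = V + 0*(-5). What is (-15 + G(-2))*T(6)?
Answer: -21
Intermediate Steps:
G(V) = 6 - V (G(V) = 6 - (V + 0*(-5)) = 6 - (V + 0) = 6 - V)
T(R) = R/2 (T(R) = R*(1/2) = R/2)
(-15 + G(-2))*T(6) = (-15 + (6 - 1*(-2)))*((1/2)*6) = (-15 + (6 + 2))*3 = (-15 + 8)*3 = -7*3 = -21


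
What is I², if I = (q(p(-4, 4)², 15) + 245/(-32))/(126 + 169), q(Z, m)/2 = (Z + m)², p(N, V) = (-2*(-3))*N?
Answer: 499689647280121/89113600 ≈ 5.6073e+6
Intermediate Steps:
p(N, V) = 6*N
q(Z, m) = 2*(Z + m)²
I = 22353739/9440 (I = (2*((6*(-4))² + 15)² + 245/(-32))/(126 + 169) = (2*((-24)² + 15)² + 245*(-1/32))/295 = (2*(576 + 15)² - 245/32)*(1/295) = (2*591² - 245/32)*(1/295) = (2*349281 - 245/32)*(1/295) = (698562 - 245/32)*(1/295) = (22353739/32)*(1/295) = 22353739/9440 ≈ 2368.0)
I² = (22353739/9440)² = 499689647280121/89113600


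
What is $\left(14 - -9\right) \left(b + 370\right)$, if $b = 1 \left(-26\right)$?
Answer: $7912$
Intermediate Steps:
$b = -26$
$\left(14 - -9\right) \left(b + 370\right) = \left(14 - -9\right) \left(-26 + 370\right) = \left(14 + 9\right) 344 = 23 \cdot 344 = 7912$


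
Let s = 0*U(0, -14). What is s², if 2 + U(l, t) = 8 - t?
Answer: 0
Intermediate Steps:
U(l, t) = 6 - t (U(l, t) = -2 + (8 - t) = 6 - t)
s = 0 (s = 0*(6 - 1*(-14)) = 0*(6 + 14) = 0*20 = 0)
s² = 0² = 0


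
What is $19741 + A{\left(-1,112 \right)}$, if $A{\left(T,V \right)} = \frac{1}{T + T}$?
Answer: $\frac{39481}{2} \approx 19741.0$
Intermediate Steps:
$A{\left(T,V \right)} = \frac{1}{2 T}$
$19741 + A{\left(-1,112 \right)} = 19741 + \frac{1}{2 \left(-1\right)} = 19741 + \frac{1}{2} \left(-1\right) = 19741 - \frac{1}{2} = \frac{39481}{2}$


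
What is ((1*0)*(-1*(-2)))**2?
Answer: 0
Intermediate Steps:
((1*0)*(-1*(-2)))**2 = (0*2)**2 = 0**2 = 0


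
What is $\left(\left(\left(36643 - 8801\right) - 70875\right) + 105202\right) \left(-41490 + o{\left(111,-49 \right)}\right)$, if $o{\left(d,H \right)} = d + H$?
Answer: $-2575537332$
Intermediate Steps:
$o{\left(d,H \right)} = H + d$
$\left(\left(\left(36643 - 8801\right) - 70875\right) + 105202\right) \left(-41490 + o{\left(111,-49 \right)}\right) = \left(\left(\left(36643 - 8801\right) - 70875\right) + 105202\right) \left(-41490 + \left(-49 + 111\right)\right) = \left(\left(27842 - 70875\right) + 105202\right) \left(-41490 + 62\right) = \left(-43033 + 105202\right) \left(-41428\right) = 62169 \left(-41428\right) = -2575537332$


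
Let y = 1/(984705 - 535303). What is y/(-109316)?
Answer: -1/49126829032 ≈ -2.0355e-11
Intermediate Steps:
y = 1/449402 ≈ 2.2252e-6
y/(-109316) = (1/449402)/(-109316) = (1/449402)*(-1/109316) = -1/49126829032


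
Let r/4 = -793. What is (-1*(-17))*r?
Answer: -53924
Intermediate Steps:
r = -3172 (r = 4*(-793) = -3172)
(-1*(-17))*r = -1*(-17)*(-3172) = 17*(-3172) = -53924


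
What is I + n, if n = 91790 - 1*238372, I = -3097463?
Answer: -3244045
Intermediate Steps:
n = -146582 (n = 91790 - 238372 = -146582)
I + n = -3097463 - 146582 = -3244045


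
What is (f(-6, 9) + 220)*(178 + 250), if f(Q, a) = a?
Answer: 98012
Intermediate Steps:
(f(-6, 9) + 220)*(178 + 250) = (9 + 220)*(178 + 250) = 229*428 = 98012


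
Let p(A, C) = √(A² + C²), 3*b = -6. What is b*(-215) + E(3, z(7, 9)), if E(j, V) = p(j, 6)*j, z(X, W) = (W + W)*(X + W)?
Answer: 430 + 9*√5 ≈ 450.12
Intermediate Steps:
b = -2 (b = (⅓)*(-6) = -2)
z(X, W) = 2*W*(W + X) (z(X, W) = (2*W)*(W + X) = 2*W*(W + X))
E(j, V) = j*√(36 + j²) (E(j, V) = √(j² + 6²)*j = √(j² + 36)*j = √(36 + j²)*j = j*√(36 + j²))
b*(-215) + E(3, z(7, 9)) = -2*(-215) + 3*√(36 + 3²) = 430 + 3*√(36 + 9) = 430 + 3*√45 = 430 + 3*(3*√5) = 430 + 9*√5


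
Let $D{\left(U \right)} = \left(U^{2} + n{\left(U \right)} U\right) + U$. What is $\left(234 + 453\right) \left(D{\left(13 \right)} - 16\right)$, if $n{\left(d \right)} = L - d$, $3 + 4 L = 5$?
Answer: $\frac{4809}{2} \approx 2404.5$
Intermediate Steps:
$L = \frac{1}{2}$ ($L = - \frac{3}{4} + \frac{1}{4} \cdot 5 = - \frac{3}{4} + \frac{5}{4} = \frac{1}{2} \approx 0.5$)
$n{\left(d \right)} = \frac{1}{2} - d$
$D{\left(U \right)} = U + U^{2} + U \left(\frac{1}{2} - U\right)$ ($D{\left(U \right)} = \left(U^{2} + \left(\frac{1}{2} - U\right) U\right) + U = \left(U^{2} + U \left(\frac{1}{2} - U\right)\right) + U = U + U^{2} + U \left(\frac{1}{2} - U\right)$)
$\left(234 + 453\right) \left(D{\left(13 \right)} - 16\right) = \left(234 + 453\right) \left(\frac{3}{2} \cdot 13 - 16\right) = 687 \left(\frac{39}{2} - 16\right) = 687 \cdot \frac{7}{2} = \frac{4809}{2}$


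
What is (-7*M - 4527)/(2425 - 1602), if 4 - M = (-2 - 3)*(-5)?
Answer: -4380/823 ≈ -5.3220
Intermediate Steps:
M = -21 (M = 4 - (-2 - 3)*(-5) = 4 - (-5)*(-5) = 4 - 1*25 = 4 - 25 = -21)
(-7*M - 4527)/(2425 - 1602) = (-7*(-21) - 4527)/(2425 - 1602) = (147 - 4527)/823 = -4380*1/823 = -4380/823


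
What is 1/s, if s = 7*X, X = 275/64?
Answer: 64/1925 ≈ 0.033247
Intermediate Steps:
X = 275/64 (X = 275*(1/64) = 275/64 ≈ 4.2969)
s = 1925/64 (s = 7*(275/64) = 1925/64 ≈ 30.078)
1/s = 1/(1925/64) = 64/1925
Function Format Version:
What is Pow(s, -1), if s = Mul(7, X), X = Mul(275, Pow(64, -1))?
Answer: Rational(64, 1925) ≈ 0.033247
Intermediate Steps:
X = Rational(275, 64) (X = Mul(275, Rational(1, 64)) = Rational(275, 64) ≈ 4.2969)
s = Rational(1925, 64) (s = Mul(7, Rational(275, 64)) = Rational(1925, 64) ≈ 30.078)
Pow(s, -1) = Pow(Rational(1925, 64), -1) = Rational(64, 1925)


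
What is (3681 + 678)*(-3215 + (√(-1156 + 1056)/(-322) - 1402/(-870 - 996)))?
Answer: -4357392982/311 - 21795*I/161 ≈ -1.4011e+7 - 135.37*I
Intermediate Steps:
(3681 + 678)*(-3215 + (√(-1156 + 1056)/(-322) - 1402/(-870 - 996))) = 4359*(-3215 + (√(-100)*(-1/322) - 1402/(-1866))) = 4359*(-3215 + ((10*I)*(-1/322) - 1402*(-1/1866))) = 4359*(-3215 + (-5*I/161 + 701/933)) = 4359*(-3215 + (701/933 - 5*I/161)) = 4359*(-2998894/933 - 5*I/161) = -4357392982/311 - 21795*I/161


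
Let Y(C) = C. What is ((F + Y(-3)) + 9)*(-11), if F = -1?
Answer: -55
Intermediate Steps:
((F + Y(-3)) + 9)*(-11) = ((-1 - 3) + 9)*(-11) = (-4 + 9)*(-11) = 5*(-11) = -55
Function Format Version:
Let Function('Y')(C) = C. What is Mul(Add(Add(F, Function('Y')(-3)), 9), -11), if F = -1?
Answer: -55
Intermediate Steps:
Mul(Add(Add(F, Function('Y')(-3)), 9), -11) = Mul(Add(Add(-1, -3), 9), -11) = Mul(Add(-4, 9), -11) = Mul(5, -11) = -55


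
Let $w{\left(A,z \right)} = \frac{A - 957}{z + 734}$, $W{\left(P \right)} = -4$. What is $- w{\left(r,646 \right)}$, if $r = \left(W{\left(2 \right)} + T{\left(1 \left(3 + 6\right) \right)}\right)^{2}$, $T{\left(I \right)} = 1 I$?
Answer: $\frac{233}{345} \approx 0.67536$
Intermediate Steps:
$T{\left(I \right)} = I$
$r = 25$ ($r = \left(-4 + 1 \left(3 + 6\right)\right)^{2} = \left(-4 + 1 \cdot 9\right)^{2} = \left(-4 + 9\right)^{2} = 5^{2} = 25$)
$w{\left(A,z \right)} = \frac{-957 + A}{734 + z}$
$- w{\left(r,646 \right)} = - \frac{-957 + 25}{734 + 646} = - \frac{-932}{1380} = \left(-1\right) \left(- \frac{233}{345}\right) = \frac{233}{345}$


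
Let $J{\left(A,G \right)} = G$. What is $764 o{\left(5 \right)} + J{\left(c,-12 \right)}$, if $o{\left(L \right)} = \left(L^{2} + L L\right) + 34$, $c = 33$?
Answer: $64164$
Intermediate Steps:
$o{\left(L \right)} = 34 + 2 L^{2}$ ($o{\left(L \right)} = \left(L^{2} + L^{2}\right) + 34 = 2 L^{2} + 34 = 34 + 2 L^{2}$)
$764 o{\left(5 \right)} + J{\left(c,-12 \right)} = 764 \left(34 + 2 \cdot 5^{2}\right) - 12 = 764 \left(34 + 2 \cdot 25\right) - 12 = 764 \left(34 + 50\right) - 12 = 764 \cdot 84 - 12 = 64176 - 12 = 64164$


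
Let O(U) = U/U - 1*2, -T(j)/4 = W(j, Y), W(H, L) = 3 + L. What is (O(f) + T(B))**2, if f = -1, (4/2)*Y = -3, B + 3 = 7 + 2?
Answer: 49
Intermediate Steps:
B = 6 (B = -3 + (7 + 2) = -3 + 9 = 6)
Y = -3/2 (Y = (1/2)*(-3) = -3/2 ≈ -1.5000)
T(j) = -6 (T(j) = -4*(3 - 3/2) = -4*3/2 = -6)
O(U) = -1 (O(U) = 1 - 2 = -1)
(O(f) + T(B))**2 = (-1 - 6)**2 = (-7)**2 = 49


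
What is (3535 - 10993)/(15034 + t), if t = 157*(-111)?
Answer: 7458/2393 ≈ 3.1166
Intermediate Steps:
t = -17427
(3535 - 10993)/(15034 + t) = (3535 - 10993)/(15034 - 17427) = -7458/(-2393) = -7458*(-1/2393) = 7458/2393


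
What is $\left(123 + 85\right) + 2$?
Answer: $210$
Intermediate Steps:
$\left(123 + 85\right) + 2 = 208 + 2 = 210$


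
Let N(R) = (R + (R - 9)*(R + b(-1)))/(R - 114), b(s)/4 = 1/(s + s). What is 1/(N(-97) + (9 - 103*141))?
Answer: -211/3072851 ≈ -6.8666e-5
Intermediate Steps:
b(s) = 2/s (b(s) = 4/(s + s) = 4/((2*s)) = 4*(1/(2*s)) = 2/s)
N(R) = (R + (-9 + R)*(-2 + R))/(-114 + R) (N(R) = (R + (R - 9)*(R + 2/(-1)))/(R - 114) = (R + (-9 + R)*(R + 2*(-1)))/(-114 + R) = (R + (-9 + R)*(R - 2))/(-114 + R) = (R + (-9 + R)*(-2 + R))/(-114 + R))
1/(N(-97) + (9 - 103*141)) = 1/((18 + (-97)² - 10*(-97))/(-114 - 97) + (9 - 103*141)) = 1/((18 + 9409 + 970)/(-211) + (9 - 14523)) = 1/(-1/211*10397 - 14514) = 1/(-10397/211 - 14514) = 1/(-3072851/211) = -211/3072851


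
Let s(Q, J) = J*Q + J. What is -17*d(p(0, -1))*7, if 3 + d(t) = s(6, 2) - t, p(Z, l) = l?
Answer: -1428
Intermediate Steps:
s(Q, J) = J + J*Q
d(t) = 11 - t (d(t) = -3 + (2*(1 + 6) - t) = -3 + (2*7 - t) = -3 + (14 - t) = 11 - t)
-17*d(p(0, -1))*7 = -17*(11 - 1*(-1))*7 = -17*(11 + 1)*7 = -17*12*7 = -204*7 = -1428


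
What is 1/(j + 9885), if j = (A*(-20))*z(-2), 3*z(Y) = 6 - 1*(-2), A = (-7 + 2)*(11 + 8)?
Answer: 3/44855 ≈ 6.6882e-5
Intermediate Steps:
A = -95 (A = -5*19 = -95)
z(Y) = 8/3 (z(Y) = (6 - 1*(-2))/3 = (6 + 2)/3 = (⅓)*8 = 8/3)
j = 15200/3 (j = -95*(-20)*(8/3) = 1900*(8/3) = 15200/3 ≈ 5066.7)
1/(j + 9885) = 1/(15200/3 + 9885) = 1/(44855/3) = 3/44855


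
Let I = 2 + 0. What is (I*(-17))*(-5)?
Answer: 170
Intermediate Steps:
I = 2
(I*(-17))*(-5) = (2*(-17))*(-5) = -34*(-5) = 170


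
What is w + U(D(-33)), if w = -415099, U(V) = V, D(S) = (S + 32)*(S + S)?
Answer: -415033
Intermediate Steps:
D(S) = 2*S*(32 + S) (D(S) = (32 + S)*(2*S) = 2*S*(32 + S))
w + U(D(-33)) = -415099 + 2*(-33)*(32 - 33) = -415099 + 2*(-33)*(-1) = -415099 + 66 = -415033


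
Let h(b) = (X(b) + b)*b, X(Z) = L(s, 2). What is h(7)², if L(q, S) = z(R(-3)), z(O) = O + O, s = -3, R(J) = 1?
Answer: 3969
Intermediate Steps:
z(O) = 2*O
L(q, S) = 2 (L(q, S) = 2*1 = 2)
X(Z) = 2
h(b) = b*(2 + b) (h(b) = (2 + b)*b = b*(2 + b))
h(7)² = (7*(2 + 7))² = (7*9)² = 63² = 3969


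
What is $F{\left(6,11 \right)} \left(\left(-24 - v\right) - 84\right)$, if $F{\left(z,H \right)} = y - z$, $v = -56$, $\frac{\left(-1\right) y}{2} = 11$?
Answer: $1456$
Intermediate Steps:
$y = -22$ ($y = \left(-2\right) 11 = -22$)
$F{\left(z,H \right)} = -22 - z$
$F{\left(6,11 \right)} \left(\left(-24 - v\right) - 84\right) = \left(-22 - 6\right) \left(\left(-24 - -56\right) - 84\right) = \left(-22 - 6\right) \left(\left(-24 + 56\right) - 84\right) = - 28 \left(32 - 84\right) = \left(-28\right) \left(-52\right) = 1456$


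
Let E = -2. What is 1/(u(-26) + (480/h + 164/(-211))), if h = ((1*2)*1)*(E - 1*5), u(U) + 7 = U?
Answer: -1477/100529 ≈ -0.014692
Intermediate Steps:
u(U) = -7 + U
h = -14 (h = ((1*2)*1)*(-2 - 1*5) = (2*1)*(-2 - 5) = 2*(-7) = -14)
1/(u(-26) + (480/h + 164/(-211))) = 1/((-7 - 26) + (480/(-14) + 164/(-211))) = 1/(-33 + (480*(-1/14) + 164*(-1/211))) = 1/(-33 + (-240/7 - 164/211)) = 1/(-33 - 51788/1477) = 1/(-100529/1477) = -1477/100529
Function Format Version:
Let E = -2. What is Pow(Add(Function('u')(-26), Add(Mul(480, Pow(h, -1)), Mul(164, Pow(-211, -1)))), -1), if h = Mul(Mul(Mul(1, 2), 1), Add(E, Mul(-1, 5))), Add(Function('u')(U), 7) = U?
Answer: Rational(-1477, 100529) ≈ -0.014692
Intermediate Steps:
Function('u')(U) = Add(-7, U)
h = -14 (h = Mul(Mul(Mul(1, 2), 1), Add(-2, Mul(-1, 5))) = Mul(Mul(2, 1), Add(-2, -5)) = Mul(2, -7) = -14)
Pow(Add(Function('u')(-26), Add(Mul(480, Pow(h, -1)), Mul(164, Pow(-211, -1)))), -1) = Pow(Add(Add(-7, -26), Add(Mul(480, Pow(-14, -1)), Mul(164, Pow(-211, -1)))), -1) = Pow(Add(-33, Add(Mul(480, Rational(-1, 14)), Mul(164, Rational(-1, 211)))), -1) = Pow(Add(-33, Add(Rational(-240, 7), Rational(-164, 211))), -1) = Pow(Add(-33, Rational(-51788, 1477)), -1) = Pow(Rational(-100529, 1477), -1) = Rational(-1477, 100529)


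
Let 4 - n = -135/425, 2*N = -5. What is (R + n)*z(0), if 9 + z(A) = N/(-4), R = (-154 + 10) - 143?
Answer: 402469/170 ≈ 2367.5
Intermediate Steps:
N = -5/2 (N = (½)*(-5) = -5/2 ≈ -2.5000)
R = -287 (R = -144 - 143 = -287)
z(A) = -67/8 (z(A) = -9 - 5/2/(-4) = -9 - 5/2*(-¼) = -9 + 5/8 = -67/8)
n = 367/85 (n = 4 - (-135)/425 = 4 - 1*(-27/85) = 4 + 27/85 = 367/85 ≈ 4.3176)
(R + n)*z(0) = (-287 + 367/85)*(-67/8) = -24028/85*(-67/8) = 402469/170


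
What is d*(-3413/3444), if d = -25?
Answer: 85325/3444 ≈ 24.775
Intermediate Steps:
d*(-3413/3444) = -(-85325)/3444 = -25*(-3413/3444) = 85325/3444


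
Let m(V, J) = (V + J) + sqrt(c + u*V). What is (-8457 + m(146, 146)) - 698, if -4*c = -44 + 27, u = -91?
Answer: -8863 + 3*I*sqrt(5903)/2 ≈ -8863.0 + 115.25*I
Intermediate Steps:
c = 17/4 (c = -(-44 + 27)/4 = -1/4*(-17) = 17/4 ≈ 4.2500)
m(V, J) = J + V + sqrt(17/4 - 91*V) (m(V, J) = (V + J) + sqrt(17/4 - 91*V) = (J + V) + sqrt(17/4 - 91*V) = J + V + sqrt(17/4 - 91*V))
(-8457 + m(146, 146)) - 698 = (-8457 + (146 + 146 + sqrt(17 - 364*146)/2)) - 698 = (-8457 + (146 + 146 + sqrt(17 - 53144)/2)) - 698 = (-8457 + (146 + 146 + sqrt(-53127)/2)) - 698 = (-8457 + (146 + 146 + (3*I*sqrt(5903))/2)) - 698 = (-8457 + (146 + 146 + 3*I*sqrt(5903)/2)) - 698 = (-8457 + (292 + 3*I*sqrt(5903)/2)) - 698 = (-8165 + 3*I*sqrt(5903)/2) - 698 = -8863 + 3*I*sqrt(5903)/2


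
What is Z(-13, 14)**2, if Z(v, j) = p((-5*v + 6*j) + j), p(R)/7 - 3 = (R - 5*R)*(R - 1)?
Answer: 546633986409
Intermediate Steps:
p(R) = 21 - 28*R*(-1 + R) (p(R) = 21 + 7*((R - 5*R)*(R - 1)) = 21 + 7*((-4*R)*(-1 + R)) = 21 + 7*(-4*R*(-1 + R)) = 21 - 28*R*(-1 + R))
Z(v, j) = 21 - 140*v - 28*(-5*v + 7*j)**2 + 196*j (Z(v, j) = 21 - 28*((-5*v + 6*j) + j)**2 + 28*((-5*v + 6*j) + j) = 21 - 28*(-5*v + 7*j)**2 + 28*(-5*v + 7*j) = 21 - 28*(-5*v + 7*j)**2 + (-140*v + 196*j) = 21 - 140*v - 28*(-5*v + 7*j)**2 + 196*j)
Z(-13, 14)**2 = (21 - 140*(-13) - 28*(-5*(-13) + 7*14)**2 + 196*14)**2 = (21 + 1820 - 28*(65 + 98)**2 + 2744)**2 = (21 + 1820 - 28*163**2 + 2744)**2 = (21 + 1820 - 28*26569 + 2744)**2 = (21 + 1820 - 743932 + 2744)**2 = (-739347)**2 = 546633986409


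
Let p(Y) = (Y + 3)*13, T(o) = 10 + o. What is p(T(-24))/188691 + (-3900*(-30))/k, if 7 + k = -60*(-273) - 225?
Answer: 5518634459/761745567 ≈ 7.2447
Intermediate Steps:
k = 16148 (k = -7 + (-60*(-273) - 225) = -7 + (16380 - 225) = -7 + 16155 = 16148)
p(Y) = 39 + 13*Y (p(Y) = (3 + Y)*13 = 39 + 13*Y)
p(T(-24))/188691 + (-3900*(-30))/k = (39 + 13*(10 - 24))/188691 - 3900*(-30)/16148 = (39 + 13*(-14))*(1/188691) + 117000*(1/16148) = (39 - 182)*(1/188691) + 29250/4037 = -143*1/188691 + 29250/4037 = -143/188691 + 29250/4037 = 5518634459/761745567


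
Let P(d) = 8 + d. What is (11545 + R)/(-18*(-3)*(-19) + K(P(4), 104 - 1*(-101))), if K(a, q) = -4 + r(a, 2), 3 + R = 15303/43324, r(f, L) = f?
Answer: -500060911/44103832 ≈ -11.338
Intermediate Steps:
R = -114669/43324 (R = -3 + 15303/43324 = -114669/43324 ≈ -2.6468)
K(a, q) = -4 + a
(11545 + R)/(-18*(-3)*(-19) + K(P(4), 104 - 1*(-101))) = (11545 - 114669/43324)/(-18*(-3)*(-19) + (-4 + (8 + 4))) = 500060911/(43324*(54*(-19) + (-4 + 12))) = 500060911/(43324*(-1026 + 8)) = (500060911/43324)/(-1018) = (500060911/43324)*(-1/1018) = -500060911/44103832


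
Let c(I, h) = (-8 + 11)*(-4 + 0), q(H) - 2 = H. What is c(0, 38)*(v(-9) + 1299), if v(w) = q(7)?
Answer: -15696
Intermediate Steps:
q(H) = 2 + H
v(w) = 9 (v(w) = 2 + 7 = 9)
c(I, h) = -12 (c(I, h) = 3*(-4) = -12)
c(0, 38)*(v(-9) + 1299) = -12*(9 + 1299) = -12*1308 = -15696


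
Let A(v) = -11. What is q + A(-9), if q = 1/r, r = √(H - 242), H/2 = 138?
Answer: -11 + √34/34 ≈ -10.829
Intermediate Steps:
H = 276 (H = 2*138 = 276)
r = √34 (r = √(276 - 242) = √34 ≈ 5.8309)
q = √34/34 (q = 1/(√34) = √34/34 ≈ 0.17150)
q + A(-9) = √34/34 - 11 = -11 + √34/34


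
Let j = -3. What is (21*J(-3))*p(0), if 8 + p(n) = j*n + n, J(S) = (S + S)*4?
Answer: 4032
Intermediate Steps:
J(S) = 8*S (J(S) = (2*S)*4 = 8*S)
p(n) = -8 - 2*n (p(n) = -8 + (-3*n + n) = -8 - 2*n)
(21*J(-3))*p(0) = (21*(8*(-3)))*(-8 - 2*0) = (21*(-24))*(-8 + 0) = -504*(-8) = 4032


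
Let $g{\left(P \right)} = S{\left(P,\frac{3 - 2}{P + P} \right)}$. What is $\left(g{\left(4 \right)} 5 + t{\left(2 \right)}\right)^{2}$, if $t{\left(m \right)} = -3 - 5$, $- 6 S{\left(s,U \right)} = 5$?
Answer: $\frac{5329}{36} \approx 148.03$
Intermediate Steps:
$S{\left(s,U \right)} = - \frac{5}{6}$ ($S{\left(s,U \right)} = \left(- \frac{1}{6}\right) 5 = - \frac{5}{6}$)
$t{\left(m \right)} = -8$ ($t{\left(m \right)} = -3 - 5 = -8$)
$g{\left(P \right)} = - \frac{5}{6}$
$\left(g{\left(4 \right)} 5 + t{\left(2 \right)}\right)^{2} = \left(\left(- \frac{5}{6}\right) 5 - 8\right)^{2} = \left(- \frac{25}{6} - 8\right)^{2} = \left(- \frac{73}{6}\right)^{2} = \frac{5329}{36}$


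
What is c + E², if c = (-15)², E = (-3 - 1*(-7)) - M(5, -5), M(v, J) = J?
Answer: 306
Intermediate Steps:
E = 9 (E = (-3 - 1*(-7)) - 1*(-5) = (-3 + 7) + 5 = 4 + 5 = 9)
c = 225
c + E² = 225 + 9² = 225 + 81 = 306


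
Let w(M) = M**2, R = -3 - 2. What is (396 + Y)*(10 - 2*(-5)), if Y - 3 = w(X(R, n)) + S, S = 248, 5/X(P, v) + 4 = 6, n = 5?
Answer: 13065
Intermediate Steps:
R = -5
X(P, v) = 5/2 (X(P, v) = 5/(-4 + 6) = 5/2)
Y = 1029/4 (Y = 3 + ((5/2)**2 + 248) = 3 + (25/4 + 248) = 3 + 1017/4 = 1029/4 ≈ 257.25)
(396 + Y)*(10 - 2*(-5)) = (396 + 1029/4)*(10 - 2*(-5)) = 2613*(10 + 10)/4 = (2613/4)*20 = 13065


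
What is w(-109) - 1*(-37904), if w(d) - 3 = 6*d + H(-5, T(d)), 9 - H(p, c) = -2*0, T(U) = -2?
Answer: 37262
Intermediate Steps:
H(p, c) = 9 (H(p, c) = 9 - (-2)*0 = 9 - 1*0 = 9 + 0 = 9)
w(d) = 12 + 6*d (w(d) = 3 + (6*d + 9) = 3 + (9 + 6*d) = 12 + 6*d)
w(-109) - 1*(-37904) = (12 + 6*(-109)) - 1*(-37904) = (12 - 654) + 37904 = -642 + 37904 = 37262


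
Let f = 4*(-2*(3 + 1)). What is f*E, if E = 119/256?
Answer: -119/8 ≈ -14.875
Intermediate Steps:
f = -32 (f = 4*(-2*4) = 4*(-8) = -32)
E = 119/256 (E = 119*(1/256) = 119/256 ≈ 0.46484)
f*E = -32*119/256 = -119/8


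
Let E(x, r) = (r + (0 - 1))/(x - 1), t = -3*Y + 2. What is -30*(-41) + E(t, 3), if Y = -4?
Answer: 15992/13 ≈ 1230.2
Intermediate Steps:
t = 14 (t = -3*(-4) + 2 = 12 + 2 = 14)
E(x, r) = (-1 + r)/(-1 + x) (E(x, r) = (r - 1)/(-1 + x) = (-1 + r)/(-1 + x))
-30*(-41) + E(t, 3) = -30*(-41) + (-1 + 3)/(-1 + 14) = 1230 + 2/13 = 15992/13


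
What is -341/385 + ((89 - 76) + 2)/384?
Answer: -3793/4480 ≈ -0.84665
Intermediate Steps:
-341/385 + ((89 - 76) + 2)/384 = -341*1/385 + (13 + 2)*(1/384) = -31/35 + 15*(1/384) = -31/35 + 5/128 = -3793/4480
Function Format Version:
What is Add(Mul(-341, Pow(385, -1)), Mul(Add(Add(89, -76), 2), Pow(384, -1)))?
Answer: Rational(-3793, 4480) ≈ -0.84665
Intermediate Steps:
Add(Mul(-341, Pow(385, -1)), Mul(Add(Add(89, -76), 2), Pow(384, -1))) = Add(Mul(-341, Rational(1, 385)), Mul(Add(13, 2), Rational(1, 384))) = Add(Rational(-31, 35), Mul(15, Rational(1, 384))) = Add(Rational(-31, 35), Rational(5, 128)) = Rational(-3793, 4480)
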